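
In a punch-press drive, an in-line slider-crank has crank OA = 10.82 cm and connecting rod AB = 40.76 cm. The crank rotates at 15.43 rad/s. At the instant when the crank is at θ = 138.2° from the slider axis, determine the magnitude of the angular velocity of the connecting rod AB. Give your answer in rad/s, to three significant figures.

3.10

ω = 15.43 rad/s
The rod makes angle φ with the slider axis where L sinφ = r sinθ; differentiating, L cosφ·φ̇ = r ω cosθ.
L cosφ = √(L² − r² sin²θ) = 0.40117 m.
|ω_rod| = r ω |cosθ| / √(L² − r² sin²θ) = 0.1082·15.43·0.74548/0.40117 = 3.1024 rad/s.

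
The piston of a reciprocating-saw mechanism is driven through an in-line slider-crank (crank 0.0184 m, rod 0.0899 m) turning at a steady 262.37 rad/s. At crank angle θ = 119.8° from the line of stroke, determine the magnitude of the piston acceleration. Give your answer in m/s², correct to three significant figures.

ω = 262.4 rad/s
x(θ) = r cosθ + √(L² − r² sin²θ); with ω constant, a = ω²·d²x/dθ².
d²x/dθ² = −r cosθ − r²(cos2θ)/√u − r⁴ sin²2θ/(4u^{3/2}),  u = L² − r² sin²θ = 0.00782707 m².
Substituting r = 0.0184 m, L = 0.0899 m, θ = 119.8°: d²x/dθ² = +0.01105 m.
a = ω²·d²x/dθ² = (262.4)²·(+0.01105) = +760.66 m/s²;  |a| = 760.66 m/s².

761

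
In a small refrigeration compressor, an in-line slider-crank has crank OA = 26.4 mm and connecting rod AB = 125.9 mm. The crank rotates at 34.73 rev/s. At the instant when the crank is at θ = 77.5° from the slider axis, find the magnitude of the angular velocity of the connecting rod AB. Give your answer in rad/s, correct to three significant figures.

10.1

ω = 218.2 rad/s (converted from 34.73 rev/s).
The rod makes angle φ with the slider axis where L sinφ = r sinθ; differentiating, L cosφ·φ̇ = r ω cosθ.
L cosφ = √(L² − r² sin²θ) = 0.12323 m.
|ω_rod| = r ω |cosθ| / √(L² − r² sin²θ) = 0.0264·218.2·0.21644/0.12323 = 10.118 rad/s.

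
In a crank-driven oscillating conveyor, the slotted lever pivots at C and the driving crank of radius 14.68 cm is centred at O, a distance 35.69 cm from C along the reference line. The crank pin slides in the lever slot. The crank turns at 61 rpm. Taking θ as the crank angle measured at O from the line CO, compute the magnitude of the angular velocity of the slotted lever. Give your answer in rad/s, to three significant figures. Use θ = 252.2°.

0.302

ω = 6.388 rad/s (from 61 rpm).
Crank pin A relative to C: A = (d + r cosθ, r sinθ); lever angle φ = atan2(r sinθ, d + r cosθ).
Differentiating tanφ: φ̇ = rω(d cosθ + r)/(d² + r² + 2dr cosθ).
d² + r² + 2dr cosθ = |CA|² = 0.116895 m²;  d cosθ + r = +0.037697 m.
|ω_lever| = |0.1468·6.388·+0.037697| / 0.116895 = 0.30241 rad/s.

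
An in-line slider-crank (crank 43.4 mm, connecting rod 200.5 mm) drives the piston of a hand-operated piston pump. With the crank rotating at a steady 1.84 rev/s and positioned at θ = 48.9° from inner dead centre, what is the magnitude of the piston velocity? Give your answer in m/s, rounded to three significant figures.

ω = 2π·1.84 = 11.56 rad/s
For an in-line slider-crank, x = r cosθ + √(L² − r² sin²θ), so v = −rω sinθ·[1 + r cosθ/√(L² − r² sin²θ)].
With r = 0.0434 m, L = 0.2005 m, θ = 48.9°: √(L² − r² sin²θ) = 0.19781 m.
v = −0.0434·11.56·0.75356·[1 + 0.0434·0.65738/0.19781] = -0.43263 m/s.
|v| = 0.43263 m/s.

0.433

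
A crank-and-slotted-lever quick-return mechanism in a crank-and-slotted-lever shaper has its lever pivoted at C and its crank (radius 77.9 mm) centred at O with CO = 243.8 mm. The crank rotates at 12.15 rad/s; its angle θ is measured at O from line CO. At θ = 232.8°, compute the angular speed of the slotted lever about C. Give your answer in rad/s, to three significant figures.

1.55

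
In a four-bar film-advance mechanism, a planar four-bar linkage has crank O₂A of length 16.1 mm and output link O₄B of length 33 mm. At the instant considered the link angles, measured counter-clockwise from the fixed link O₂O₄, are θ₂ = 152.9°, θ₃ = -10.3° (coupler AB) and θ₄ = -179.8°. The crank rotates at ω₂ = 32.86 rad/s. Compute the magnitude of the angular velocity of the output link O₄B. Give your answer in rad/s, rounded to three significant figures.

ω₂ = 32.86 rad/s
Differentiating the loop-closure r₂e^{iθ₂}+r₃e^{iθ₃}=r₁+r₄e^{iθ₄} gives r₂ω₂e^{iθ₂}+r₃ω₃e^{iθ₃}=r₄ω₄e^{iθ₄}.
Eliminating the other unknown: ω₄ = r₂ω₂ sin(θ₂−θ₃) / [r₄ sin(θ₄−θ₃)].
Numerator sine = +0.28903; denominator sine = -0.18224.
Result = 0.0161·32.86·(+0.28903) / (0.033·(-0.18224)) = -25.427 rad/s; magnitude 25.427 rad/s.

25.4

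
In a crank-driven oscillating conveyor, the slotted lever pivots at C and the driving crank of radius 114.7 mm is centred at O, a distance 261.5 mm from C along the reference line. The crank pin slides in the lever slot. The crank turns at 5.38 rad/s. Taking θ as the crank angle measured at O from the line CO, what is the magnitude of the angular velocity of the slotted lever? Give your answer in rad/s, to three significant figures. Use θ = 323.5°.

ω = 5.38 rad/s
Crank pin A relative to C: A = (d + r cosθ, r sinθ); lever angle φ = atan2(r sinθ, d + r cosθ).
Differentiating tanφ: φ̇ = rω(d cosθ + r)/(d² + r² + 2dr cosθ).
d² + r² + 2dr cosθ = |CA|² = 0.12976 m²;  d cosθ + r = +0.32491 m.
|ω_lever| = |0.1147·5.38·+0.32491| / 0.12976 = 1.5451 rad/s.

1.55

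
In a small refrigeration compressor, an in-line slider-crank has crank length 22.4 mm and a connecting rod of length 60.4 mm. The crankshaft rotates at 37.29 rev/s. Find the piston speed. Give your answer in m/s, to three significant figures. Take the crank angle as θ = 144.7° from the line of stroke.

2.09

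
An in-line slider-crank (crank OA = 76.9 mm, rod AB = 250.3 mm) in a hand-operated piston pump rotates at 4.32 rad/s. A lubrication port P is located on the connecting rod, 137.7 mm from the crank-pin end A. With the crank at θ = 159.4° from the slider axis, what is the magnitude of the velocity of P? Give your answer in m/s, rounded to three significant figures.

ω = 4.32 rad/s.  Crank-pin speed |V_A| = rω = 0.33221 m/s, perpendicular to OA.
Rod angle: sinφ = −(r/L) sinθ ⇒ φ = -6.206°; ω_rod = −rω cosθ/√(L²−r²sin²θ) = +1.2497 rad/s.
V_P = V_A + ω_rod × AP, with AP = 0.1377 m along the rod.
Components: V_Px = −rω sinθ − a·ω_rod·sinφ = -0.098283 m/s;  V_Py = rω cosθ + a·ω_rod·cosφ = -0.13989 m/s.
|V_P| = √(V_Px² + V_Py²) = 0.17097 m/s.

0.171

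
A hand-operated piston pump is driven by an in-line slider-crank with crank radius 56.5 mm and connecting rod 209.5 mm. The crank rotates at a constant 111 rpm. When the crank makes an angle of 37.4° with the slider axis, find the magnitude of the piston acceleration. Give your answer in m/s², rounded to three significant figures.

ω = 2π·111/60 = 11.62 rad/s
x(θ) = r cosθ + √(L² − r² sin²θ); with ω constant, a = ω²·d²x/dθ².
d²x/dθ² = −r cosθ − r²(cos2θ)/√u − r⁴ sin²2θ/(4u^{3/2}),  u = L² − r² sin²θ = 0.0427126 m².
Substituting r = 0.0565 m, L = 0.2095 m, θ = 37.4°: d²x/dθ² = -0.049203 m.
a = ω²·d²x/dθ² = (11.62)²·(-0.049203) = -6.6481 m/s²;  |a| = 6.6481 m/s².

6.65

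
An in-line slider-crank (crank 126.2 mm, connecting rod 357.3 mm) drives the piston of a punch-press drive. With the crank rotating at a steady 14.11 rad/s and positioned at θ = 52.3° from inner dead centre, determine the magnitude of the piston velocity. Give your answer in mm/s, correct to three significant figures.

ω = 14.11 rad/s
For an in-line slider-crank, x = r cosθ + √(L² − r² sin²θ), so v = −rω sinθ·[1 + r cosθ/√(L² − r² sin²θ)].
With r = 0.1262 m, L = 0.3573 m, θ = 52.3°: √(L² − r² sin²θ) = 0.34306 m.
v = −0.1262·14.11·0.79122·[1 + 0.1262·0.61153/0.34306] = -1.7259 m/s.
|v| = 1.7259 m/s = 1725.9 mm/s.

1730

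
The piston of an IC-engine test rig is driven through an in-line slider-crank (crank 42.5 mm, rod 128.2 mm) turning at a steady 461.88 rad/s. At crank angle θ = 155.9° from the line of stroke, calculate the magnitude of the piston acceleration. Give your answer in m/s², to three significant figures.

6210

ω = 461.9 rad/s
x(θ) = r cosθ + √(L² − r² sin²θ); with ω constant, a = ω²·d²x/dθ².
d²x/dθ² = −r cosθ − r²(cos2θ)/√u − r⁴ sin²2θ/(4u^{3/2}),  u = L² − r² sin²θ = 0.0161341 m².
Substituting r = 0.0425 m, L = 0.1282 m, θ = 155.9°: d²x/dθ² = +0.029096 m.
a = ω²·d²x/dθ² = (461.9)²·(+0.029096) = +6207.2 m/s²;  |a| = 6207.2 m/s².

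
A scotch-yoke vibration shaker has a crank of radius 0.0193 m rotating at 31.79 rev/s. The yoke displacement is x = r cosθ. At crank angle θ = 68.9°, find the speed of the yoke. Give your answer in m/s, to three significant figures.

3.60

ω = 199.7 rad/s (from 31.79 rev/s).
x = r cosθ ⇒ ẋ = −rω sinθ.
|v| = rω|sinθ| = 0.0193·199.7·|sin 68.9°| = 3.5966 m/s.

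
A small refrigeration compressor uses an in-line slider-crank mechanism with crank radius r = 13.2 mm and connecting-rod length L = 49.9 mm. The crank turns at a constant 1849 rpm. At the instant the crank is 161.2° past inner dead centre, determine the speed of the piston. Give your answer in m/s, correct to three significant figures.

0.617

ω = 2π·1849/60 = 193.6 rad/s
For an in-line slider-crank, x = r cosθ + √(L² − r² sin²θ), so v = −rω sinθ·[1 + r cosθ/√(L² − r² sin²θ)].
With r = 0.0132 m, L = 0.0499 m, θ = 161.2°: √(L² − r² sin²θ) = 0.049718 m.
v = −0.0132·193.6·0.32227·[1 + 0.0132·-0.94665/0.049718] = -0.61666 m/s.
|v| = 0.61666 m/s.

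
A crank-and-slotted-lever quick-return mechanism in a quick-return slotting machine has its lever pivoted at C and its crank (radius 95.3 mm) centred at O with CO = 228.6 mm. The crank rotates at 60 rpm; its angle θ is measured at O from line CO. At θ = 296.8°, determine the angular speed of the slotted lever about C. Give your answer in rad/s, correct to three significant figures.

ω = 6.283 rad/s (from 60 rpm).
Crank pin A relative to C: A = (d + r cosθ, r sinθ); lever angle φ = atan2(r sinθ, d + r cosθ).
Differentiating tanφ: φ̇ = rω(d cosθ + r)/(d² + r² + 2dr cosθ).
d² + r² + 2dr cosθ = |CA|² = 0.0809853 m²;  d cosθ + r = +0.19837 m.
|ω_lever| = |0.0953·6.283·+0.19837| / 0.0809853 = 1.4667 rad/s.

1.47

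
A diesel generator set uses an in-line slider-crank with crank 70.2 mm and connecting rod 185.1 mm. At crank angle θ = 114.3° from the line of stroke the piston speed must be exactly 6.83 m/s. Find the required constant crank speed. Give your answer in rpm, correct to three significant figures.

1220

For an in-line slider-crank, |v_piston| = rω|sinθ|·[1 + r cosθ/√(L² − r² sin²θ)].
With r = 0.0702 m, L = 0.1851 m, θ = 114.3°: the bracketed kinematic factor |dx/dθ| = 0.053339 m.
ω = v/|dx/dθ| = 6.83/0.053339 = 128.05 rad/s.
N = 60ω/(2π) = 1222.8 rpm.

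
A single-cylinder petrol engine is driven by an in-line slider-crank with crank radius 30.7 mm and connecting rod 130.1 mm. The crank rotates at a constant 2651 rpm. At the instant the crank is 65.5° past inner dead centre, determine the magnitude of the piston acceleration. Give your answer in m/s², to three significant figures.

611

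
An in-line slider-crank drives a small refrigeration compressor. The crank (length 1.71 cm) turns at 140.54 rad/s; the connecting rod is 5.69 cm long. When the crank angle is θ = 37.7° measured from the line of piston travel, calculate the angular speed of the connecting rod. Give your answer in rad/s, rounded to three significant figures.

ω = 140.5 rad/s
The rod makes angle φ with the slider axis where L sinφ = r sinθ; differentiating, L cosφ·φ̇ = r ω cosθ.
L cosφ = √(L² − r² sin²θ) = 0.055931 m.
|ω_rod| = r ω |cosθ| / √(L² − r² sin²θ) = 0.0171·140.5·0.79122/0.055931 = 33.997 rad/s.

34.0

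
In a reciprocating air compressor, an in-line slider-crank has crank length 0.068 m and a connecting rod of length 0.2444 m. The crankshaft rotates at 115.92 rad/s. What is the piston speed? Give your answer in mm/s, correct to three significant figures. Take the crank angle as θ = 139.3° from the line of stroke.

4040

ω = 115.9 rad/s
For an in-line slider-crank, x = r cosθ + √(L² − r² sin²θ), so v = −rω sinθ·[1 + r cosθ/√(L² − r² sin²θ)].
With r = 0.068 m, L = 0.2444 m, θ = 139.3°: √(L² − r² sin²θ) = 0.24034 m.
v = −0.068·115.9·0.65210·[1 + 0.068·-0.75813/0.24034] = -4.0376 m/s.
|v| = 4.0376 m/s = 4037.6 mm/s.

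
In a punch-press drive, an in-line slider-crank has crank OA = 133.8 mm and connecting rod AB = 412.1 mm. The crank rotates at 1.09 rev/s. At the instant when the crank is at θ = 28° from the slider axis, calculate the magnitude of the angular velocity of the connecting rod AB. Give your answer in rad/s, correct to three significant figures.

1.99

ω = 6.849 rad/s (converted from 1.09 rev/s).
The rod makes angle φ with the slider axis where L sinφ = r sinθ; differentiating, L cosφ·φ̇ = r ω cosθ.
L cosφ = √(L² − r² sin²θ) = 0.40728 m.
|ω_rod| = r ω |cosθ| / √(L² − r² sin²θ) = 0.1338·6.849·0.88295/0.40728 = 1.9866 rad/s.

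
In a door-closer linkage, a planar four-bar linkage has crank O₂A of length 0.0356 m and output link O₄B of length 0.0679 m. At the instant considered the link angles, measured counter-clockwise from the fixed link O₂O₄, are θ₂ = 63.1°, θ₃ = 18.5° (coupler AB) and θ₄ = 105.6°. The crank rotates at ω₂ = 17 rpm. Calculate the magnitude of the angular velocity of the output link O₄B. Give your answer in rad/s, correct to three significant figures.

0.656

ω₂ = 1.78 rad/s (from 17 rpm).
Differentiating the loop-closure r₂e^{iθ₂}+r₃e^{iθ₃}=r₁+r₄e^{iθ₄} gives r₂ω₂e^{iθ₂}+r₃ω₃e^{iθ₃}=r₄ω₄e^{iθ₄}.
Eliminating the other unknown: ω₄ = r₂ω₂ sin(θ₂−θ₃) / [r₄ sin(θ₄−θ₃)].
Numerator sine = +0.70215; denominator sine = +0.99872.
Result = 0.0356·1.78·(+0.70215) / (0.0679·(+0.99872)) = +0.65621 rad/s; magnitude 0.65621 rad/s.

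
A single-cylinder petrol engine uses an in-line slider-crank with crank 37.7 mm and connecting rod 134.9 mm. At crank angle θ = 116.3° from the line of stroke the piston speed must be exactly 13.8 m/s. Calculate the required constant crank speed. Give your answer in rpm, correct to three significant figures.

4470

For an in-line slider-crank, |v_piston| = rω|sinθ|·[1 + r cosθ/√(L² − r² sin²θ)].
With r = 0.0377 m, L = 0.1349 m, θ = 116.3°: the bracketed kinematic factor |dx/dθ| = 0.029475 m.
ω = v/|dx/dθ| = 13.8/0.029475 = 468.2 rad/s.
N = 60ω/(2π) = 4471 rpm.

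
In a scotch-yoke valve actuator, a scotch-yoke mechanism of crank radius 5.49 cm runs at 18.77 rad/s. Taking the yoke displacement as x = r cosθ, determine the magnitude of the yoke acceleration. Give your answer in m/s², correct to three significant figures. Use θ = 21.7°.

18.0

ω = 18.77 rad/s
x = r cosθ ⇒ ẍ = −rω² cosθ (ω constant).
|a| = rω²|cosθ| = 0.0549·(18.77)²·|cos 21.7°| = 17.971 m/s².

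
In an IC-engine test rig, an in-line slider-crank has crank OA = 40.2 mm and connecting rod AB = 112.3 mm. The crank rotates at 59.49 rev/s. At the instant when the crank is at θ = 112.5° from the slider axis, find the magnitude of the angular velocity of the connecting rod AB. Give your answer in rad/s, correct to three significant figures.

ω = 373.8 rad/s (converted from 59.49 rev/s).
The rod makes angle φ with the slider axis where L sinφ = r sinθ; differentiating, L cosφ·φ̇ = r ω cosθ.
L cosφ = √(L² − r² sin²θ) = 0.10598 m.
|ω_rod| = r ω |cosθ| / √(L² − r² sin²θ) = 0.0402·373.8·0.38268/0.10598 = 54.258 rad/s.

54.3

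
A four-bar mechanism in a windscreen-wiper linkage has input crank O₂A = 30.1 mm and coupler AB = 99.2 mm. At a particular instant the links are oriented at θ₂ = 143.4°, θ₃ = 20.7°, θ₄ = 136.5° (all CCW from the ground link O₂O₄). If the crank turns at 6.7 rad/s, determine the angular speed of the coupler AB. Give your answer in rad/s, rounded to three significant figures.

0.271

ω₂ = 6.7 rad/s
Differentiating the loop-closure r₂e^{iθ₂}+r₃e^{iθ₃}=r₁+r₄e^{iθ₄} gives r₂ω₂e^{iθ₂}+r₃ω₃e^{iθ₃}=r₄ω₄e^{iθ₄}.
Eliminating the other unknown: ω₃ = r₂ω₂ sin(θ₄−θ₂) / [r₃ sin(θ₃−θ₄)].
Numerator sine = -0.12014; denominator sine = -0.90032.
Result = 0.0301·6.7·(-0.12014) / (0.0992·(-0.90032)) = +0.27127 rad/s; magnitude 0.27127 rad/s.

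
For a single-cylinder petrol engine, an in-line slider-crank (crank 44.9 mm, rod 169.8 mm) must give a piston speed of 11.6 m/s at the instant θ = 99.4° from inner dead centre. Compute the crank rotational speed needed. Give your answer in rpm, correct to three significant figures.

2620

For an in-line slider-crank, |v_piston| = rω|sinθ|·[1 + r cosθ/√(L² − r² sin²θ)].
With r = 0.0449 m, L = 0.1698 m, θ = 99.4°: the bracketed kinematic factor |dx/dθ| = 0.042315 m.
ω = v/|dx/dθ| = 11.6/0.042315 = 274.13 rad/s.
N = 60ω/(2π) = 2617.8 rpm.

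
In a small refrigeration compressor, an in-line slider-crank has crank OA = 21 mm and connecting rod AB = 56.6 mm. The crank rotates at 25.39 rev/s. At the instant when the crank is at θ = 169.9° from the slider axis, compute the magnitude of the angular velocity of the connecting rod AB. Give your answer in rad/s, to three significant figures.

ω = 159.5 rad/s (converted from 25.39 rev/s).
The rod makes angle φ with the slider axis where L sinφ = r sinθ; differentiating, L cosφ·φ̇ = r ω cosθ.
L cosφ = √(L² − r² sin²θ) = 0.05648 m.
|ω_rod| = r ω |cosθ| / √(L² − r² sin²θ) = 0.021·159.5·0.98450/0.05648 = 58.396 rad/s.

58.4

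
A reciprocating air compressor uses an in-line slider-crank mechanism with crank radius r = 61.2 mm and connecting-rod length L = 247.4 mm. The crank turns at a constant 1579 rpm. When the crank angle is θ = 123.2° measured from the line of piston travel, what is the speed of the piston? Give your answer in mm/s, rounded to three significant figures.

7300

ω = 2π·1579/60 = 165.4 rad/s
For an in-line slider-crank, x = r cosθ + √(L² − r² sin²θ), so v = −rω sinθ·[1 + r cosθ/√(L² − r² sin²θ)].
With r = 0.0612 m, L = 0.2474 m, θ = 123.2°: √(L² − r² sin²θ) = 0.24204 m.
v = −0.0612·165.4·0.83676·[1 + 0.0612·-0.54756/0.24204] = -7.2953 m/s.
|v| = 7.2953 m/s = 7295.3 mm/s.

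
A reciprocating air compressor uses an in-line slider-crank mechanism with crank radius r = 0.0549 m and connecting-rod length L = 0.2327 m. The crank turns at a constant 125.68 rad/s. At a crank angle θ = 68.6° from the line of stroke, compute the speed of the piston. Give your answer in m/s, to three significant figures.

6.99

ω = 125.7 rad/s
For an in-line slider-crank, x = r cosθ + √(L² − r² sin²θ), so v = −rω sinθ·[1 + r cosθ/√(L² − r² sin²θ)].
With r = 0.0549 m, L = 0.2327 m, θ = 68.6°: √(L² − r² sin²θ) = 0.22702 m.
v = −0.0549·125.7·0.93106·[1 + 0.0549·0.36488/0.22702] = -6.991 m/s.
|v| = 6.991 m/s.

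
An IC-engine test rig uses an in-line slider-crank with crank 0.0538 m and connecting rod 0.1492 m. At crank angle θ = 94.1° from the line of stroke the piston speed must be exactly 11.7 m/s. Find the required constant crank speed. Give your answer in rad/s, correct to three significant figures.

224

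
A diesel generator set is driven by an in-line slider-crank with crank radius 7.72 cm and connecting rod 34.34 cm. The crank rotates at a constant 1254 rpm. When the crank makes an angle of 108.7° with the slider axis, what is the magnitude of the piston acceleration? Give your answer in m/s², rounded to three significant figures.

ω = 2π·1254/60 = 131.3 rad/s
x(θ) = r cosθ + √(L² − r² sin²θ); with ω constant, a = ω²·d²x/dθ².
d²x/dθ² = −r cosθ − r²(cos2θ)/√u − r⁴ sin²2θ/(4u^{3/2}),  u = L² − r² sin²θ = 0.112576 m².
Substituting r = 0.0772 m, L = 0.3434 m, θ = 108.7°: d²x/dθ² = +0.038776 m.
a = ω²·d²x/dθ² = (131.3)²·(+0.038776) = +668.67 m/s²;  |a| = 668.67 m/s².

669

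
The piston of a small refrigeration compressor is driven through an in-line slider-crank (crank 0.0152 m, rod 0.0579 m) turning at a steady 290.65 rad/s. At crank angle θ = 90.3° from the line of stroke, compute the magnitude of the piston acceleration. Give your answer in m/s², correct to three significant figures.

356

ω = 290.6 rad/s
x(θ) = r cosθ + √(L² − r² sin²θ); with ω constant, a = ω²·d²x/dθ².
d²x/dθ² = −r cosθ − r²(cos2θ)/√u − r⁴ sin²2θ/(4u^{3/2}),  u = L² − r² sin²θ = 0.00312138 m².
Substituting r = 0.0152 m, L = 0.0579 m, θ = 90.3°: d²x/dθ² = +0.0042147 m.
a = ω²·d²x/dθ² = (290.6)²·(+0.0042147) = +356.05 m/s²;  |a| = 356.05 m/s².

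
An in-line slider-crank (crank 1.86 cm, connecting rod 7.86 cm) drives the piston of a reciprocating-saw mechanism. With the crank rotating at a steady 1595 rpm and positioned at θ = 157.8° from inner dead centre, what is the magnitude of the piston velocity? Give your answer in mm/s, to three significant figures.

916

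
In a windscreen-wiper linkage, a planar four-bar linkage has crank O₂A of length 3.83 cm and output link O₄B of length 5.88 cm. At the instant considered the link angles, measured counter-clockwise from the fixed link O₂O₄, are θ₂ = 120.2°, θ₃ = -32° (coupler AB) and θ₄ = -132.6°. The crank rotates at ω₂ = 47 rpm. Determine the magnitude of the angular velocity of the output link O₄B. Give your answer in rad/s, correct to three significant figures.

1.52

ω₂ = 4.922 rad/s (from 47 rpm).
Differentiating the loop-closure r₂e^{iθ₂}+r₃e^{iθ₃}=r₁+r₄e^{iθ₄} gives r₂ω₂e^{iθ₂}+r₃ω₃e^{iθ₃}=r₄ω₄e^{iθ₄}.
Eliminating the other unknown: ω₄ = r₂ω₂ sin(θ₂−θ₃) / [r₄ sin(θ₄−θ₃)].
Numerator sine = +0.46639; denominator sine = -0.98294.
Result = 0.0383·4.922·(+0.46639) / (0.0588·(-0.98294)) = -1.5211 rad/s; magnitude 1.5211 rad/s.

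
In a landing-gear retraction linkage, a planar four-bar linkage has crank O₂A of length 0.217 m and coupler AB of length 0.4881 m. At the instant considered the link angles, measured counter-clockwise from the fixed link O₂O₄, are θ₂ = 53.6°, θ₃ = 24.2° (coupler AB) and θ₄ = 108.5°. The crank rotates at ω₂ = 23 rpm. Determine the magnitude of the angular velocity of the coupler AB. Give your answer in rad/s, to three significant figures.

ω₂ = 2.409 rad/s (from 23 rpm).
Differentiating the loop-closure r₂e^{iθ₂}+r₃e^{iθ₃}=r₁+r₄e^{iθ₄} gives r₂ω₂e^{iθ₂}+r₃ω₃e^{iθ₃}=r₄ω₄e^{iθ₄}.
Eliminating the other unknown: ω₃ = r₂ω₂ sin(θ₄−θ₂) / [r₃ sin(θ₃−θ₄)].
Numerator sine = +0.81815; denominator sine = -0.99506.
Result = 0.217·2.409·(+0.81815) / (0.4881·(-0.99506)) = -0.88043 rad/s; magnitude 0.88043 rad/s.

0.880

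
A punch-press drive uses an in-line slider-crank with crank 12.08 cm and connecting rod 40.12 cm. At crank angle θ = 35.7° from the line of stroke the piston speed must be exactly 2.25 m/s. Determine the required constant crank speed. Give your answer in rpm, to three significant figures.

244

For an in-line slider-crank, |v_piston| = rω|sinθ|·[1 + r cosθ/√(L² − r² sin²θ)].
With r = 0.1208 m, L = 0.4012 m, θ = 35.7°: the bracketed kinematic factor |dx/dθ| = 0.088001 m.
ω = v/|dx/dθ| = 2.25/0.088001 = 25.568 rad/s.
N = 60ω/(2π) = 244.16 rpm.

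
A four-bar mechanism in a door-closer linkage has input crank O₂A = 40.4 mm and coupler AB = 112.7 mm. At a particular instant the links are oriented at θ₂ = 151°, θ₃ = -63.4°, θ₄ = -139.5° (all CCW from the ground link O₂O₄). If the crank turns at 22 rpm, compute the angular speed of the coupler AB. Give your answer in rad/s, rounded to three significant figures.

0.797

ω₂ = 2.304 rad/s (from 22 rpm).
Differentiating the loop-closure r₂e^{iθ₂}+r₃e^{iθ₃}=r₁+r₄e^{iθ₄} gives r₂ω₂e^{iθ₂}+r₃ω₃e^{iθ₃}=r₄ω₄e^{iθ₄}.
Eliminating the other unknown: ω₃ = r₂ω₂ sin(θ₄−θ₂) / [r₃ sin(θ₃−θ₄)].
Numerator sine = +0.93667; denominator sine = +0.97072.
Result = 0.0404·2.304·(+0.93667) / (0.1127·(+0.97072)) = +0.7969 rad/s; magnitude 0.7969 rad/s.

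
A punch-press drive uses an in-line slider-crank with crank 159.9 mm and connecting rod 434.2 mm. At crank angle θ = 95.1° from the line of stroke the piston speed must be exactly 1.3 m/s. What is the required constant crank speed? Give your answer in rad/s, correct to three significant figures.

8.46

For an in-line slider-crank, |v_piston| = rω|sinθ|·[1 + r cosθ/√(L² − r² sin²θ)].
With r = 0.1599 m, L = 0.4342 m, θ = 95.1°: the bracketed kinematic factor |dx/dθ| = 0.15366 m.
ω = v/|dx/dθ| = 1.3/0.15366 = 8.4601 rad/s.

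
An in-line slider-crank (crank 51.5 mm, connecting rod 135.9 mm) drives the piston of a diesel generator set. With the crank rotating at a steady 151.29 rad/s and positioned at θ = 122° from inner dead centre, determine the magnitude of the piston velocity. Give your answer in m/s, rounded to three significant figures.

5.21

ω = 151.3 rad/s
For an in-line slider-crank, x = r cosθ + √(L² − r² sin²θ), so v = −rω sinθ·[1 + r cosθ/√(L² − r² sin²θ)].
With r = 0.0515 m, L = 0.1359 m, θ = 122°: √(L² − r² sin²θ) = 0.12869 m.
v = −0.0515·151.3·0.84805·[1 + 0.0515·-0.52992/0.12869] = -5.2063 m/s.
|v| = 5.2063 m/s.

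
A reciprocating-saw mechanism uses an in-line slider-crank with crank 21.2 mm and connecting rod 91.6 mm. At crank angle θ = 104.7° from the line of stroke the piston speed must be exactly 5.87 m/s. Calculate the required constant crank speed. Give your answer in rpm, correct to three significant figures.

2910

For an in-line slider-crank, |v_piston| = rω|sinθ|·[1 + r cosθ/√(L² − r² sin²θ)].
With r = 0.0212 m, L = 0.0916 m, θ = 104.7°: the bracketed kinematic factor |dx/dθ| = 0.01927 m.
ω = v/|dx/dθ| = 5.87/0.01927 = 304.61 rad/s.
N = 60ω/(2π) = 2908.8 rpm.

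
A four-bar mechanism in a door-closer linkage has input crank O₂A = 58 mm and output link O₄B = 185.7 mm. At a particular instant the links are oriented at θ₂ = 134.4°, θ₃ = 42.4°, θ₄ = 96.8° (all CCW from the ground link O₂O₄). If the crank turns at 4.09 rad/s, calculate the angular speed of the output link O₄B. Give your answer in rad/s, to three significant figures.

ω₂ = 4.09 rad/s
Differentiating the loop-closure r₂e^{iθ₂}+r₃e^{iθ₃}=r₁+r₄e^{iθ₄} gives r₂ω₂e^{iθ₂}+r₃ω₃e^{iθ₃}=r₄ω₄e^{iθ₄}.
Eliminating the other unknown: ω₄ = r₂ω₂ sin(θ₂−θ₃) / [r₄ sin(θ₄−θ₃)].
Numerator sine = +0.99939; denominator sine = +0.81310.
Result = 0.058·4.09·(+0.99939) / (0.1857·(+0.81310)) = +1.5701 rad/s; magnitude 1.5701 rad/s.

1.57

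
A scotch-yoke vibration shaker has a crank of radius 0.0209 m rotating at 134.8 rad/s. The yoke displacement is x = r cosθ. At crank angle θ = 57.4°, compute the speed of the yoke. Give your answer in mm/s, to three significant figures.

ω = 134.8 rad/s
x = r cosθ ⇒ ẋ = −rω sinθ.
|v| = rω|sinθ| = 0.0209·134.8·|sin 57.4°| = 2.3735 m/s = 2373.5 mm/s.

2370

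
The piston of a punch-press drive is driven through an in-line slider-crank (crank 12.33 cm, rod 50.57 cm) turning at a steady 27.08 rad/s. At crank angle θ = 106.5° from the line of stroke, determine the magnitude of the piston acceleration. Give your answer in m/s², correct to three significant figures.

ω = 27.08 rad/s
x(θ) = r cosθ + √(L² − r² sin²θ); with ω constant, a = ω²·d²x/dθ².
d²x/dθ² = −r cosθ − r²(cos2θ)/√u − r⁴ sin²2θ/(4u^{3/2}),  u = L² − r² sin²θ = 0.241756 m².
Substituting r = 0.1233 m, L = 0.5057 m, θ = 106.5°: d²x/dθ² = +0.060806 m.
a = ω²·d²x/dθ² = (27.08)²·(+0.060806) = +44.591 m/s²;  |a| = 44.591 m/s².

44.6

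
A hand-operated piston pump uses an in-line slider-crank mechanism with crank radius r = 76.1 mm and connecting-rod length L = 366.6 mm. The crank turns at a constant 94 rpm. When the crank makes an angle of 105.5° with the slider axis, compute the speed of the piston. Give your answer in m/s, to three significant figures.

0.681

ω = 2π·94/60 = 9.844 rad/s
For an in-line slider-crank, x = r cosθ + √(L² − r² sin²θ), so v = −rω sinθ·[1 + r cosθ/√(L² − r² sin²θ)].
With r = 0.0761 m, L = 0.3666 m, θ = 105.5°: √(L² − r² sin²θ) = 0.35919 m.
v = −0.0761·9.844·0.96363·[1 + 0.0761·-0.26724/0.35919] = -0.68099 m/s.
|v| = 0.68099 m/s.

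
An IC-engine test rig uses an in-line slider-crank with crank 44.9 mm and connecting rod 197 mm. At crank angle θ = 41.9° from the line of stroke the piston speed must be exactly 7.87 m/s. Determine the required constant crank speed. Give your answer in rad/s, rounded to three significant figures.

For an in-line slider-crank, |v_piston| = rω|sinθ|·[1 + r cosθ/√(L² − r² sin²θ)].
With r = 0.0449 m, L = 0.197 m, θ = 41.9°: the bracketed kinematic factor |dx/dθ| = 0.035133 m.
ω = v/|dx/dθ| = 7.87/0.035133 = 224.01 rad/s.

224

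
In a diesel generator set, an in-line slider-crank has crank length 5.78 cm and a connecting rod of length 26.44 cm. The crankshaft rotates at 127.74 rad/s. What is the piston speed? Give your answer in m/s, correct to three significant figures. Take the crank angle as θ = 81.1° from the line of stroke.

7.55

ω = 127.7 rad/s
For an in-line slider-crank, x = r cosθ + √(L² − r² sin²θ), so v = −rω sinθ·[1 + r cosθ/√(L² − r² sin²θ)].
With r = 0.0578 m, L = 0.2644 m, θ = 81.1°: √(L² − r² sin²θ) = 0.25816 m.
v = −0.0578·127.7·0.98796·[1 + 0.0578·0.15471/0.25816] = -7.5471 m/s.
|v| = 7.5471 m/s.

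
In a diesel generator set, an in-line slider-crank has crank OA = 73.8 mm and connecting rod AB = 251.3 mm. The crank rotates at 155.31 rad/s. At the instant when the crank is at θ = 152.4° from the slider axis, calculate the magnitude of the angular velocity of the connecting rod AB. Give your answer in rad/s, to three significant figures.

ω = 155.3 rad/s
The rod makes angle φ with the slider axis where L sinφ = r sinθ; differentiating, L cosφ·φ̇ = r ω cosθ.
L cosφ = √(L² − r² sin²θ) = 0.24896 m.
|ω_rod| = r ω |cosθ| / √(L² − r² sin²θ) = 0.0738·155.3·0.88620/0.24896 = 40.799 rad/s.

40.8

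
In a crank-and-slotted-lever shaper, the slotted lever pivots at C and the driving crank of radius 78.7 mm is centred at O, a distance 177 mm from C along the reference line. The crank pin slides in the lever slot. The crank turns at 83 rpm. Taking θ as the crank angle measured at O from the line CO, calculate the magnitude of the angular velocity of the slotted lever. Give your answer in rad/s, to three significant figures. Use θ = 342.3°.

2.64

ω = 8.692 rad/s (from 83 rpm).
Crank pin A relative to C: A = (d + r cosθ, r sinθ); lever angle φ = atan2(r sinθ, d + r cosθ).
Differentiating tanφ: φ̇ = rω(d cosθ + r)/(d² + r² + 2dr cosθ).
d² + r² + 2dr cosθ = |CA|² = 0.0640636 m²;  d cosθ + r = +0.24732 m.
|ω_lever| = |0.0787·8.692·+0.24732| / 0.0640636 = 2.6408 rad/s.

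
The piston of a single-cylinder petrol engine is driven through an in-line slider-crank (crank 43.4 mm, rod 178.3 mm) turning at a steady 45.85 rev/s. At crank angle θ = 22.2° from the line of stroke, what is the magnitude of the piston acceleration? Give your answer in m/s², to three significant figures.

3970

ω = 2π·45.9 = 288.1 rad/s
x(θ) = r cosθ + √(L² − r² sin²θ); with ω constant, a = ω²·d²x/dθ².
d²x/dθ² = −r cosθ − r²(cos2θ)/√u − r⁴ sin²2θ/(4u^{3/2}),  u = L² − r² sin²θ = 0.031522 m².
Substituting r = 0.0434 m, L = 0.1783 m, θ = 22.2°: d²x/dθ² = -0.04784 m.
a = ω²·d²x/dθ² = (288.1)²·(-0.04784) = -3970.4 m/s²;  |a| = 3970.4 m/s².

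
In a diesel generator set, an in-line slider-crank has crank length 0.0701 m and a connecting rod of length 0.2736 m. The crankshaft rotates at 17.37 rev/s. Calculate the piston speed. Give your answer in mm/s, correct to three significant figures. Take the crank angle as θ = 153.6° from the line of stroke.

ω = 2π·17.4 = 109.1 rad/s
For an in-line slider-crank, x = r cosθ + √(L² − r² sin²θ), so v = −rω sinθ·[1 + r cosθ/√(L² − r² sin²θ)].
With r = 0.0701 m, L = 0.2736 m, θ = 153.6°: √(L² − r² sin²θ) = 0.27182 m.
v = −0.0701·109.1·0.44464·[1 + 0.0701·-0.89571/0.27182] = -2.6159 m/s.
|v| = 2.6159 m/s = 2615.9 mm/s.

2620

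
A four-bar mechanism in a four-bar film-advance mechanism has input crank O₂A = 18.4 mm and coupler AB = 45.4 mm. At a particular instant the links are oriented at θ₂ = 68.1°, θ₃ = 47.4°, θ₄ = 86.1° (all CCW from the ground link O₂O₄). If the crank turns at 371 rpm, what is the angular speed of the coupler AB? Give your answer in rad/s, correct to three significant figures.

ω₂ = 38.85 rad/s (from 371 rpm).
Differentiating the loop-closure r₂e^{iθ₂}+r₃e^{iθ₃}=r₁+r₄e^{iθ₄} gives r₂ω₂e^{iθ₂}+r₃ω₃e^{iθ₃}=r₄ω₄e^{iθ₄}.
Eliminating the other unknown: ω₃ = r₂ω₂ sin(θ₄−θ₂) / [r₃ sin(θ₃−θ₄)].
Numerator sine = +0.30902; denominator sine = -0.62524.
Result = 0.0184·38.85·(+0.30902) / (0.0454·(-0.62524)) = -7.7821 rad/s; magnitude 7.7821 rad/s.

7.78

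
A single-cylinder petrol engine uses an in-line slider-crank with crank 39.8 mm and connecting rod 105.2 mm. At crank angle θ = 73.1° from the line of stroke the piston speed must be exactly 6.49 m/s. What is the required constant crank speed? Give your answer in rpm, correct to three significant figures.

For an in-line slider-crank, |v_piston| = rω|sinθ|·[1 + r cosθ/√(L² − r² sin²θ)].
With r = 0.0398 m, L = 0.1052 m, θ = 73.1°: the bracketed kinematic factor |dx/dθ| = 0.042574 m.
ω = v/|dx/dθ| = 6.49/0.042574 = 152.44 rad/s.
N = 60ω/(2π) = 1455.7 rpm.

1460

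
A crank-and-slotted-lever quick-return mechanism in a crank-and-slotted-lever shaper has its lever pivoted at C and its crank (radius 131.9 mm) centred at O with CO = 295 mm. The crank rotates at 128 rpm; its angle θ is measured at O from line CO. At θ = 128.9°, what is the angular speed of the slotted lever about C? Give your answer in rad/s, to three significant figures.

ω = 13.4 rad/s (from 128 rpm).
Crank pin A relative to C: A = (d + r cosθ, r sinθ); lever angle φ = atan2(r sinθ, d + r cosθ).
Differentiating tanφ: φ̇ = rω(d cosθ + r)/(d² + r² + 2dr cosθ).
d² + r² + 2dr cosθ = |CA|² = 0.0555539 m²;  d cosθ + r = -0.053349 m.
|ω_lever| = |0.1319·13.4·-0.053349| / 0.0555539 = 1.6978 rad/s.

1.70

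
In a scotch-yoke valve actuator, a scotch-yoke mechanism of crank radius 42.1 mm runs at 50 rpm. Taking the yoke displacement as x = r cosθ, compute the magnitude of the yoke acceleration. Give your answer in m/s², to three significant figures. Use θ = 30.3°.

ω = 5.236 rad/s (from 50 rpm).
x = r cosθ ⇒ ẍ = −rω² cosθ (ω constant).
|a| = rω²|cosθ| = 0.0421·(5.236)²·|cos 30.3°| = 0.99653 m/s².

0.997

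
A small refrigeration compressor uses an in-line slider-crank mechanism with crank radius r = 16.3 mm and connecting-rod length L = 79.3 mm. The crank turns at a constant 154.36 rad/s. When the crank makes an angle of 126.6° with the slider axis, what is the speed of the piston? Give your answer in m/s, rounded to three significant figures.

ω = 154.4 rad/s
For an in-line slider-crank, x = r cosθ + √(L² − r² sin²θ), so v = −rω sinθ·[1 + r cosθ/√(L² − r² sin²θ)].
With r = 0.0163 m, L = 0.0793 m, θ = 126.6°: √(L² − r² sin²θ) = 0.078213 m.
v = −0.0163·154.4·0.80282·[1 + 0.0163·-0.59622/0.078213] = -1.769 m/s.
|v| = 1.769 m/s.

1.77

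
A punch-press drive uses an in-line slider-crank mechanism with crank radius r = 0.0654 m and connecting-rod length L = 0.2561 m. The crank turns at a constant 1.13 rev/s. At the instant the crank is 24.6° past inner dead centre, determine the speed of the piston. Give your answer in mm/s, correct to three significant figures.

238

ω = 2π·1.13 = 7.1 rad/s
For an in-line slider-crank, x = r cosθ + √(L² − r² sin²θ), so v = −rω sinθ·[1 + r cosθ/√(L² − r² sin²θ)].
With r = 0.0654 m, L = 0.2561 m, θ = 24.6°: √(L² − r² sin²θ) = 0.25465 m.
v = −0.0654·7.1·0.41628·[1 + 0.0654·0.90924/0.25465] = -0.23843 m/s.
|v| = 0.23843 m/s = 238.43 mm/s.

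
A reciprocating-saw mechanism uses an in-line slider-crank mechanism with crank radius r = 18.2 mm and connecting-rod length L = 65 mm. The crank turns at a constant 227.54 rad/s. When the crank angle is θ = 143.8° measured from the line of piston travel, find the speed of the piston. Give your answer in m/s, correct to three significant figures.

1.89

ω = 227.5 rad/s
For an in-line slider-crank, x = r cosθ + √(L² − r² sin²θ), so v = −rω sinθ·[1 + r cosθ/√(L² − r² sin²θ)].
With r = 0.0182 m, L = 0.065 m, θ = 143.8°: √(L² − r² sin²θ) = 0.064105 m.
v = −0.0182·227.5·0.59061·[1 + 0.0182·-0.80696/0.064105] = -1.8855 m/s.
|v| = 1.8855 m/s.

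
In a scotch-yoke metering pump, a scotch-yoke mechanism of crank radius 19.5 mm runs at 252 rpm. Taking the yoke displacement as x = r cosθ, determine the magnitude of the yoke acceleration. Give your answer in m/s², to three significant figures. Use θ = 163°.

ω = 26.39 rad/s (from 252 rpm).
x = r cosθ ⇒ ẍ = −rω² cosθ (ω constant).
|a| = rω²|cosθ| = 0.0195·(26.39)²·|cos 163°| = 12.986 m/s².

13.0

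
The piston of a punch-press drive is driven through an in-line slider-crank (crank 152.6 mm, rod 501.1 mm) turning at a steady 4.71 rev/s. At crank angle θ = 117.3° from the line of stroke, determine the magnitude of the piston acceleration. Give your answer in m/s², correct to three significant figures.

85.1

ω = 2π·4.71 = 29.59 rad/s
x(θ) = r cosθ + √(L² − r² sin²θ); with ω constant, a = ω²·d²x/dθ².
d²x/dθ² = −r cosθ − r²(cos2θ)/√u − r⁴ sin²2θ/(4u^{3/2}),  u = L² − r² sin²θ = 0.232713 m².
Substituting r = 0.1526 m, L = 0.5011 m, θ = 117.3°: d²x/dθ² = +0.097151 m.
a = ω²·d²x/dθ² = (29.59)²·(+0.097151) = +85.084 m/s²;  |a| = 85.084 m/s².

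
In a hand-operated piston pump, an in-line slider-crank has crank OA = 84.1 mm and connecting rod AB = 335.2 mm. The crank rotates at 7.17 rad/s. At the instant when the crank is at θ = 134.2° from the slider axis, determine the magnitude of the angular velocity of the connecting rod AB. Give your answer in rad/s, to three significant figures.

1.27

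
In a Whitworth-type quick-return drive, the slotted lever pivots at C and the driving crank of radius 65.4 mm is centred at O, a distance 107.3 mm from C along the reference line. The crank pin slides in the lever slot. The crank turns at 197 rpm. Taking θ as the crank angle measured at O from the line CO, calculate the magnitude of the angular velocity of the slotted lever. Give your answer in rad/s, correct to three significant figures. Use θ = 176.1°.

ω = 20.63 rad/s (from 197 rpm).
Crank pin A relative to C: A = (d + r cosθ, r sinθ); lever angle φ = atan2(r sinθ, d + r cosθ).
Differentiating tanφ: φ̇ = rω(d cosθ + r)/(d² + r² + 2dr cosθ).
d² + r² + 2dr cosθ = |CA|² = 0.00178811 m²;  d cosθ + r = -0.041652 m.
|ω_lever| = |0.0654·20.63·-0.041652| / 0.00178811 = 31.427 rad/s.

31.4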